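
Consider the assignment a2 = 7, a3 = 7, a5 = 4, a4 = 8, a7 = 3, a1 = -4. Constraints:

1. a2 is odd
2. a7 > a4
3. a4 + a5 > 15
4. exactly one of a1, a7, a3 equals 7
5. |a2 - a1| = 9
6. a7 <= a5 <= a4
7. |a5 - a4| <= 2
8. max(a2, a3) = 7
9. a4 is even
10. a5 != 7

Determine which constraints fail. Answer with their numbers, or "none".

1. a2 = 7 is odd  holds
2. a7 = 3, a4 = 8; 3 ≤ 8 (want >)  fails
3. a4 + a5 = 8 + 4 = 12; 12 ≤ 15, bound 15 not met  fails
4. a1=-4, a7=3, a3=7; 1 of them equals 7  holds
5. |7 - (-4)| = 11, not 9  fails
6. values 3 <= 4 <= 8  holds
7. |4 - 8| = 4; 4 > 2, exceeds bound 2  fails
8. max(7, 7) = 7  holds
9. a4 = 8 is even  holds
10. a5 = 4, and 4 ≠ 7  holds

Violated: 2, 3, 5, and 7.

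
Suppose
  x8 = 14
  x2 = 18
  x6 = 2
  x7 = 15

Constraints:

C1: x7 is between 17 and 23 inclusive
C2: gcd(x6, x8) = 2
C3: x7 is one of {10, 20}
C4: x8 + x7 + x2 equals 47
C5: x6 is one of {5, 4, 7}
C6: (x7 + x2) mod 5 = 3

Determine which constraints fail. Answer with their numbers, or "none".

The assignment fails constraints 1, 3, and 5.

C1: x7 = 15 is outside [17, 23]  no
C2: gcd(2, 14) = 2  yes
C3: x7 = 15 is not in {10, 20}  no
C4: x8 + x7 + x2 = 14 + 15 + 18 = 47  yes
C5: x6 = 2 is not in {5, 4, 7}  no
C6: x7 + x2 = 33; 33 mod 5 = 3  yes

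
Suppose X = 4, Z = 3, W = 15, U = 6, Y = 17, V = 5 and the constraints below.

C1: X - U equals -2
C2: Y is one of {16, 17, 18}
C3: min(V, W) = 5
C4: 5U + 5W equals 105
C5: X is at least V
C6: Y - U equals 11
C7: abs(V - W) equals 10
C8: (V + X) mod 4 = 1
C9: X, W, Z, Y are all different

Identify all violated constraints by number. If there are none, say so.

Constraint 5 does not hold.

C1: X - U = 4 - 6 = -2  OK
C2: Y = 17 is in {16, 17, 18}  OK
C3: min(5, 15) = 5  OK
C4: 5U + 5W = 5(6) + 5(15) = 105  OK
C5: X = 4, V = 5; 4 < 5 (want ≥)  FAIL
C6: Y - U = 17 - 6 = 11  OK
C7: abs(5 - 15) = 10  OK
C8: V + X = 9; 9 mod 4 = 1  OK
C9: values 4, 15, 3, 17 are pairwise distinct  OK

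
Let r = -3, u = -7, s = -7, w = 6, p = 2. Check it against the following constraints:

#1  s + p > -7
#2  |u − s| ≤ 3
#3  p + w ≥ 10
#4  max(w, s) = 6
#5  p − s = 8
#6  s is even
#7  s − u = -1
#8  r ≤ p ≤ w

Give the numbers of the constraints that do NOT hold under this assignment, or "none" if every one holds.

#1 s + p = -7 + 2 = -5; -5 > -7 — holds.
#2 |-7 − (-7)| = 0; 0 ≤ 3 — holds.
#3 p + w = 2 + 6 = 8; 8 < 10, bound 10 not met — fails.
#4 max(6, -7) = 6 — holds.
#5 p − s = 2 − (-7) = 9, not 8 — fails.
#6 s = -7 is odd — fails.
#7 s − u = -7 − (-7) = 0, not -1 — fails.
#8 values -3 ≤ 2 ≤ 6 — holds.

Constraints 3, 5, 6, and 7 are violated.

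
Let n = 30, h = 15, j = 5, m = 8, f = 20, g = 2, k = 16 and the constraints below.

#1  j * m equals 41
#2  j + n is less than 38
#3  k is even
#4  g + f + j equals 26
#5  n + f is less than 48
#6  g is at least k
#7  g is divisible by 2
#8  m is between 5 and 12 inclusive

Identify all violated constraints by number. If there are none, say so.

#1 j * m = 5 * 8 = 40, not 41  ✗
#2 j + n = 5 + 30 = 35; 35 < 38  ✓
#3 k = 16 is even  ✓
#4 g + f + j = 2 + 20 + 5 = 27, not 26  ✗
#5 n + f = 30 + 20 = 50; 50 ≥ 48, bound 48 not met  ✗
#6 g = 2, k = 16; 2 < 16 (want ≥)  ✗
#7 2 / 2 = 1, so 2 divides 2  ✓
#8 m = 8 lies in [5, 12]  ✓

Constraints 1, 4, 5, and 6 do not hold.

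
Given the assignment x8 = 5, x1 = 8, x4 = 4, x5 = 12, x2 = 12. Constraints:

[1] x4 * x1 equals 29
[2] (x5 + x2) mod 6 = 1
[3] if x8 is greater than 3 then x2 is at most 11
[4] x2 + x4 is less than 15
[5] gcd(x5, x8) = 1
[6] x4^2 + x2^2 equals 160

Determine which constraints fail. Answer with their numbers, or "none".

No — constraints 1, 2, 3, and 4 are not satisfied.

[1] x4 * x1 = 4 * 8 = 32, not 29 — fails.
[2] x5 + x2 = 24; 24 mod 6 = 0, not 1 — fails.
[3] x8 = 5 > 3, so we need x2 ≤ 11; but x2 = 12 > 11 — fails.
[4] x2 + x4 = 12 + 4 = 16; 16 ≥ 15, bound 15 not met — fails.
[5] gcd(12, 5) = 1 — holds.
[6] x4^2 + x2^2 = 4^2 + 12^2 = 16 + 144 = 160 — holds.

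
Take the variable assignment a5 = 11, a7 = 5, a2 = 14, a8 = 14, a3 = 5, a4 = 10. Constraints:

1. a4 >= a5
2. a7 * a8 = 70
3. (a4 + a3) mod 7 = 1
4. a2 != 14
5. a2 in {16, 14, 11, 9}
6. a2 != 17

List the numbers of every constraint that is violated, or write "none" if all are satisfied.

1. a4 = 10, a5 = 11; 10 < 11 (want ≥)  no
2. a7 * a8 = 5 * 14 = 70  yes
3. a4 + a3 = 15; 15 mod 7 = 1  yes
4. a2 = 14, but 14 is required to differ  no
5. a2 = 14 is in {16, 14, 11, 9}  yes
6. a2 = 14, and 14 ≠ 17  yes

Constraints 1 and 4 are violated.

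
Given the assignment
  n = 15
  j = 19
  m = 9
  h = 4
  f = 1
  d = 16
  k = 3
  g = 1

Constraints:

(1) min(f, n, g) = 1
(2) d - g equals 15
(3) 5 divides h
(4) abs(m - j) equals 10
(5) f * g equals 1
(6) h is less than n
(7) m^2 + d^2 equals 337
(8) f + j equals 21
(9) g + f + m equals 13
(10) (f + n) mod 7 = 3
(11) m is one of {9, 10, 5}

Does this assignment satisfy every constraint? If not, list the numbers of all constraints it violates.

No — constraints 3, 8, 9, and 10 are not satisfied.

(1) min(1, 15, 1) = 1  yes
(2) d - g = 16 - 1 = 15  yes
(3) 4 = 5*0 + 4, so 5 does not divide 4  no
(4) abs(9 - 19) = 10  yes
(5) f * g = 1 * 1 = 1  yes
(6) h = 4, n = 15; 4 < 15  yes
(7) m^2 + d^2 = 9^2 + 16^2 = 81 + 256 = 337  yes
(8) f + j = 1 + 19 = 20, not 21  no
(9) g + f + m = 1 + 1 + 9 = 11, not 13  no
(10) f + n = 16; 16 mod 7 = 2, not 3  no
(11) m = 9 is in {9, 10, 5}  yes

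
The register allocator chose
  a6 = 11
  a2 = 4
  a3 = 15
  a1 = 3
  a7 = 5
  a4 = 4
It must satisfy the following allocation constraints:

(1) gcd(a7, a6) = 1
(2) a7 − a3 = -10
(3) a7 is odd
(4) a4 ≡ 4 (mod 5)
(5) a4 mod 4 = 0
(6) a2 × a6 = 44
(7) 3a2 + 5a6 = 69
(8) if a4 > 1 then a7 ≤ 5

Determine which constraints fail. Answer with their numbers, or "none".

(1) gcd(5, 11) = 1  ✓
(2) a7 − a3 = 5 − 15 = -10  ✓
(3) a7 = 5 is odd  ✓
(4) 4 mod 5 = 4  ✓
(5) 4 mod 4 = 0  ✓
(6) a2 × a6 = 4 × 11 = 44  ✓
(7) 3a2 + 5a6 = 3(4) + 5(11) = 67, not 69  ✗
(8) a4 = 4 > 1, so we need a7 ≤ 5; a7 = 5 ≤ 5  ✓

Violated: 7.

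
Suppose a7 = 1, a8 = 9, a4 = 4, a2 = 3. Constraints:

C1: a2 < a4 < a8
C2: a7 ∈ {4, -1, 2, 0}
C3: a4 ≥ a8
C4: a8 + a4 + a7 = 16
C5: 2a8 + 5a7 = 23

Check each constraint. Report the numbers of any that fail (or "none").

Violated: 2, 3, and 4.

C1: values 3 < 4 < 9  OK
C2: a7 = 1 is not in {4, -1, 2, 0}  FAIL
C3: a4 = 4, a8 = 9; 4 < 9 (want ≥)  FAIL
C4: a8 + a4 + a7 = 9 + 4 + 1 = 14, not 16  FAIL
C5: 2a8 + 5a7 = 2(9) + 5(1) = 23  OK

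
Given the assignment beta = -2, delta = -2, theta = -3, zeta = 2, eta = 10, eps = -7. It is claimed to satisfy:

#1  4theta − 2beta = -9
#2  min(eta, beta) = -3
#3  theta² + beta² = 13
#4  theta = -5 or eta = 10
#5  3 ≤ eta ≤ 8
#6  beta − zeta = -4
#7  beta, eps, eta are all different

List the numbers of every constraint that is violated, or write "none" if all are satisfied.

Violated: 1, 2, and 5.

#1 4theta − 2beta = 4(-3) − 2(-2) = -8, not -9 — violated.
#2 min(10, -2) = -2, not -3 — violated.
#3 theta² + beta² = (-3)² + (-2)² = 9 + 4 = 13 — satisfied.
#4 theta = -3 ≠ -5, but eta = 10 = 10 (second disjunct) — satisfied.
#5 eta = 10 is outside [3, 8] — violated.
#6 beta − zeta = -2 − 2 = -4 — satisfied.
#7 values -2, -7, 10 are pairwise distinct — satisfied.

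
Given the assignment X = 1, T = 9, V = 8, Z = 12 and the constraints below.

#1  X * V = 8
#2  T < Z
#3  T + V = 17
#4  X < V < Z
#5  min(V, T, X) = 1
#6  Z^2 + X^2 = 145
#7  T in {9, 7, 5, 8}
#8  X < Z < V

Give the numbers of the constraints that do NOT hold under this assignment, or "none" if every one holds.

Constraint 8 does not hold.

#1 X * V = 1 * 8 = 8 — holds.
#2 T = 9, Z = 12; 9 < 12 — holds.
#3 T + V = 9 + 8 = 17 — holds.
#4 values 1 < 8 < 12 — holds.
#5 min(8, 9, 1) = 1 — holds.
#6 Z^2 + X^2 = 12^2 + 1^2 = 144 + 1 = 145 — holds.
#7 T = 9 is in {9, 7, 5, 8} — holds.
#8 values 1, 12, 8; Z = 12 is not < V = 8 — does not hold.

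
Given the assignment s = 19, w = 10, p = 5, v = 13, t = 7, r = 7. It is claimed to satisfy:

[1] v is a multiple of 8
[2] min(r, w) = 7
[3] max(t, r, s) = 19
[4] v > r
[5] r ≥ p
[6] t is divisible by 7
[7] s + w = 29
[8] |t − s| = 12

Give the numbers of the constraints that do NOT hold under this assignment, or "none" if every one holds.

[1] 13 = 8×1 + 5, so 8 does not divide 13  no
[2] min(7, 10) = 7  yes
[3] max(7, 7, 19) = 19  yes
[4] v = 13, r = 7; 13 > 7  yes
[5] r = 7, p = 5; 7 ≥ 5  yes
[6] 7 / 7 = 1, so 7 divides 7  yes
[7] s + w = 19 + 10 = 29  yes
[8] |7 − 19| = 12  yes

Constraint 1 does not hold.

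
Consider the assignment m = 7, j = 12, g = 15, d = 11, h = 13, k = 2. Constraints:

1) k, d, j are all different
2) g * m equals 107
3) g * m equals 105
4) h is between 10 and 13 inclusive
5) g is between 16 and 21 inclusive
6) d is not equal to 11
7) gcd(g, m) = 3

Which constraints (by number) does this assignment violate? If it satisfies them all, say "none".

1) values 2, 11, 12 are pairwise distinct  true
2) g * m = 15 * 7 = 105, not 107  false
3) g * m = 15 * 7 = 105  true
4) h = 13 lies in [10, 13]  true
5) g = 15 is outside [16, 21]  false
6) d = 11, but 11 is required to differ  false
7) gcd(15, 7) = 1, not 3  false

Violated: 2, 5, 6, and 7.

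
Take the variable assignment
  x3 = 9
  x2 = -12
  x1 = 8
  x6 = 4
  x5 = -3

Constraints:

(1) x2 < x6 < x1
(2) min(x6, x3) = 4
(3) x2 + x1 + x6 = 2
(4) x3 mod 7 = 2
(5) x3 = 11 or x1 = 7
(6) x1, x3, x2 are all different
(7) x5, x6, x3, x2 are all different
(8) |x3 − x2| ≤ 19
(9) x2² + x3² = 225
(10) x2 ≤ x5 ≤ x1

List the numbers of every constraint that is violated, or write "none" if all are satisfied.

The assignment fails constraints 3, 5, and 8.

(1) values -12 < 4 < 8  ✓
(2) min(4, 9) = 4  ✓
(3) x2 + x1 + x6 = -12 + 8 + 4 = 0, not 2  ✗
(4) 9 mod 7 = 2  ✓
(5) x3 = 9 ≠ 11 and x1 = 8 ≠ 7; both disjuncts false  ✗
(6) values 8, 9, -12 are pairwise distinct  ✓
(7) values -3, 4, 9, -12 are pairwise distinct  ✓
(8) |9 − (-12)| = 21; 21 > 19, exceeds bound 19  ✗
(9) x2² + x3² = (-12)² + 9² = 144 + 81 = 225  ✓
(10) values -12 ≤ -3 ≤ 8  ✓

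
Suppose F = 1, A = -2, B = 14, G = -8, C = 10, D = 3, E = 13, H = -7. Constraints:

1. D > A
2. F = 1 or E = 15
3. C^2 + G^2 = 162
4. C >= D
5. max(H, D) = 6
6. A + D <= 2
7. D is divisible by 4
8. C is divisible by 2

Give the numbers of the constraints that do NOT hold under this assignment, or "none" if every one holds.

1. D = 3, A = -2; 3 > -2  ✔
2. F = 1 = 1 (first disjunct)  ✔
3. C^2 + G^2 = 10^2 + (-8)^2 = 100 + 64 = 164, not 162  ✘
4. C = 10, D = 3; 10 ≥ 3  ✔
5. max(-7, 3) = 3, not 6  ✘
6. A + D = -2 + 3 = 1; 1 ≤ 2  ✔
7. 3 = 4*0 + 3, so 4 does not divide 3  ✘
8. 10 / 2 = 5, so 2 divides 10  ✔

No — constraints 3, 5, 7 are not satisfied.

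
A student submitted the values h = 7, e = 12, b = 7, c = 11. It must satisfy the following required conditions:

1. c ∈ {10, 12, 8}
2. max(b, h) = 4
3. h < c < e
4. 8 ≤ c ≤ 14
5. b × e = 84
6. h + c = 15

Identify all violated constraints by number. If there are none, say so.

Constraints 1, 2, and 6 are violated.

1. c = 11 is not in {10, 12, 8} — fails.
2. max(7, 7) = 7, not 4 — fails.
3. values 7 < 11 < 12 — holds.
4. c = 11 lies in [8, 14] — holds.
5. b × e = 7 × 12 = 84 — holds.
6. h + c = 7 + 11 = 18, not 15 — fails.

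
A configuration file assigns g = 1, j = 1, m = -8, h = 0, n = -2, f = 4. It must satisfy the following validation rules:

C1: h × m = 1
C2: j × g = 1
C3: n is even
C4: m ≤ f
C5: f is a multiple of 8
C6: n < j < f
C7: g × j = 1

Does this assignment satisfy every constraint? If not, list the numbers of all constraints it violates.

No — constraints 1 and 5 are not satisfied.

C1: h × m = 0 × (-8) = 0, not 1  false
C2: j × g = 1 × 1 = 1  true
C3: n = -2 is even  true
C4: m = -8, f = 4; -8 ≤ 4  true
C5: 4 = 8×0 + 4, so 8 does not divide 4  false
C6: values -2 < 1 < 4  true
C7: g × j = 1 × 1 = 1  true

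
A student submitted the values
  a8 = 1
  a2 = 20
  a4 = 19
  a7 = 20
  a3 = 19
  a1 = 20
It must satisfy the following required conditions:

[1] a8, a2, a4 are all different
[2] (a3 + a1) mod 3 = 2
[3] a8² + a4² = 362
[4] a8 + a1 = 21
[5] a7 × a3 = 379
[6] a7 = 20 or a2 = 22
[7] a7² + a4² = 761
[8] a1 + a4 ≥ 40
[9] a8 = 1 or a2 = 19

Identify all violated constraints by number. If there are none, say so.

Constraints 2, 5, and 8 do not hold.

[1] values 1, 20, 19 are pairwise distinct  OK
[2] a3 + a1 = 39; 39 mod 3 = 0, not 2  FAIL
[3] a8² + a4² = 1² + 19² = 1 + 361 = 362  OK
[4] a8 + a1 = 1 + 20 = 21  OK
[5] a7 × a3 = 20 × 19 = 380, not 379  FAIL
[6] a7 = 20 = 20 (first disjunct)  OK
[7] a7² + a4² = 20² + 19² = 400 + 361 = 761  OK
[8] a1 + a4 = 20 + 19 = 39; 39 < 40, bound 40 not met  FAIL
[9] a8 = 1 = 1 (first disjunct)  OK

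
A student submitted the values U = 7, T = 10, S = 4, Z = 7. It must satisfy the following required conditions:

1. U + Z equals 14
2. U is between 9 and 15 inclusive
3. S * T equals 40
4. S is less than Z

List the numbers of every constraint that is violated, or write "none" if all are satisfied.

1. U + Z = 7 + 7 = 14 — OK.
2. U = 7 is outside [9, 15] — violated.
3. S * T = 4 * 10 = 40 — OK.
4. S = 4, Z = 7; 4 < 7 — OK.

Violated: 2.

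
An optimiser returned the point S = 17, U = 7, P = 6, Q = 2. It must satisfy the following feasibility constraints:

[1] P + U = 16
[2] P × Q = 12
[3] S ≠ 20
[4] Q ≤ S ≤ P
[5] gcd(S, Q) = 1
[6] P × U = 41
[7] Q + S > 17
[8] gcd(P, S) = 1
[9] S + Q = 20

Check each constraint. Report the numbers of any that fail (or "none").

No — constraints 1, 4, 6, 9 are not satisfied.

[1] P + U = 6 + 7 = 13, not 16 — violated.
[2] P × Q = 6 × 2 = 12 — OK.
[3] S = 17, and 17 ≠ 20 — OK.
[4] values 2, 17, 6; S = 17 is not ≤ P = 6 — violated.
[5] gcd(17, 2) = 1 — OK.
[6] P × U = 6 × 7 = 42, not 41 — violated.
[7] Q + S = 2 + 17 = 19; 19 > 17 — OK.
[8] gcd(6, 17) = 1 — OK.
[9] S + Q = 17 + 2 = 19, not 20 — violated.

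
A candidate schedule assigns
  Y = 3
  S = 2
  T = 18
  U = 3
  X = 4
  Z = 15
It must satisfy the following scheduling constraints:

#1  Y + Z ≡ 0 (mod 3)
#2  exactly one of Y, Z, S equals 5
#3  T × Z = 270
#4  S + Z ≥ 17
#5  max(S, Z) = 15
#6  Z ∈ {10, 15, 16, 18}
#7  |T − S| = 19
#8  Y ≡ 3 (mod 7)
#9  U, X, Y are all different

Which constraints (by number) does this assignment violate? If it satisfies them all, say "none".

#1 Y + Z = 18; 18 mod 3 = 0 — holds.
#2 Y=3, Z=15, S=2; 0 of them equal 5, not exactly one — fails.
#3 T × Z = 18 × 15 = 270 — holds.
#4 S + Z = 2 + 15 = 17; 17 ≥ 17 — holds.
#5 max(2, 15) = 15 — holds.
#6 Z = 15 is in {10, 15, 16, 18} — holds.
#7 |18 − 2| = 16, not 19 — fails.
#8 3 mod 7 = 3 — holds.
#9 U = Y = 3, not all different — fails.

Constraints 2, 7, and 9 are violated.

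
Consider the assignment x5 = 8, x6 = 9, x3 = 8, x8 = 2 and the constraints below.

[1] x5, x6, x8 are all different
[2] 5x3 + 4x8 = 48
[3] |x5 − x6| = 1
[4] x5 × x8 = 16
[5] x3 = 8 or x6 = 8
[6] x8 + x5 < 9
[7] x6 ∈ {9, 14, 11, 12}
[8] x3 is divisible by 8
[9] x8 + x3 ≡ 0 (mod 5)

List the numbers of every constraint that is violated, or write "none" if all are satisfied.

Violated: 6.

[1] values 8, 9, 2 are pairwise distinct  ✓
[2] 5x3 + 4x8 = 5(8) + 4(2) = 48  ✓
[3] |8 − 9| = 1  ✓
[4] x5 × x8 = 8 × 2 = 16  ✓
[5] x3 = 8 = 8 (first disjunct)  ✓
[6] x8 + x5 = 2 + 8 = 10; 10 ≥ 9, bound 9 not met  ✗
[7] x6 = 9 is in {9, 14, 11, 12}  ✓
[8] 8 / 8 = 1, so 8 divides 8  ✓
[9] x8 + x3 = 10; 10 mod 5 = 0  ✓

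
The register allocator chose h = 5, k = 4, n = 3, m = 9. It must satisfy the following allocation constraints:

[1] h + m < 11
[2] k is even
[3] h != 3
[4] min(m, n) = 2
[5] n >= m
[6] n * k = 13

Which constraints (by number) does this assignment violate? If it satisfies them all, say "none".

Violated: 1, 4, 5, and 6.

[1] h + m = 5 + 9 = 14; 14 ≥ 11, bound 11 not met  false
[2] k = 4 is even  true
[3] h = 5, and 5 ≠ 3  true
[4] min(9, 3) = 3, not 2  false
[5] n = 3, m = 9; 3 < 9 (want ≥)  false
[6] n * k = 3 * 4 = 12, not 13  false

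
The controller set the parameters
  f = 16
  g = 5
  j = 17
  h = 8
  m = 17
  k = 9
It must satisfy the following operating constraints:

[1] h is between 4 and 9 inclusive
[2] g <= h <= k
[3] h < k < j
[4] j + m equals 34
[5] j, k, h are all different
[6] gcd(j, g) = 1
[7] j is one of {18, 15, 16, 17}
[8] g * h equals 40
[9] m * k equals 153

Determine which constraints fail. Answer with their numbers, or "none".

[1] h = 8 lies in [4, 9]  OK
[2] values 5 <= 8 <= 9  OK
[3] values 8 < 9 < 17  OK
[4] j + m = 17 + 17 = 34  OK
[5] values 17, 9, 8 are pairwise distinct  OK
[6] gcd(17, 5) = 1  OK
[7] j = 17 is in {18, 15, 16, 17}  OK
[8] g * h = 5 * 8 = 40  OK
[9] m * k = 17 * 9 = 153  OK

All constraints are satisfied.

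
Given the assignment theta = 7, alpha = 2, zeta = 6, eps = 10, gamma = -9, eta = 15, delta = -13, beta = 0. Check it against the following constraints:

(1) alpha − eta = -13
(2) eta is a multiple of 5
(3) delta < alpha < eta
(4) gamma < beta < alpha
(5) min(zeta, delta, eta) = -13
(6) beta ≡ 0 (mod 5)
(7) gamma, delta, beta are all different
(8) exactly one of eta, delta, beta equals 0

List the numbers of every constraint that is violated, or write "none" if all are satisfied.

(1) alpha − eta = 2 − 15 = -13 — OK.
(2) 15 / 5 = 3, so 5 divides 15 — OK.
(3) values -13 < 2 < 15 — OK.
(4) values -9 < 0 < 2 — OK.
(5) min(6, -13, 15) = -13 — OK.
(6) 0 mod 5 = 0 — OK.
(7) values -9, -13, 0 are pairwise distinct — OK.
(8) eta=15, delta=-13, beta=0; 1 of them equals 0 — OK.

None — every constraint holds.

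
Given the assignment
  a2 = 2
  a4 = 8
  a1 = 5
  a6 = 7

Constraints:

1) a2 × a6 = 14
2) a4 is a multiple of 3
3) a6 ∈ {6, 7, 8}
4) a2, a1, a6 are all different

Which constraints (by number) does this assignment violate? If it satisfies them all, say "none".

The assignment fails constraint 2.

1) a2 × a6 = 2 × 7 = 14 — satisfied.
2) 8 = 3×2 + 2, so 3 does not divide 8 — violated.
3) a6 = 7 is in {6, 7, 8} — satisfied.
4) values 2, 5, 7 are pairwise distinct — satisfied.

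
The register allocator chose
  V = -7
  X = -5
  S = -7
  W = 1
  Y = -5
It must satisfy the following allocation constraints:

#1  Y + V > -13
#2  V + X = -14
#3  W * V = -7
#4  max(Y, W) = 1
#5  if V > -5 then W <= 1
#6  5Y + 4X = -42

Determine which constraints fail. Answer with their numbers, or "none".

#1 Y + V = -5 + (-7) = -12; -12 > -13 — holds.
#2 V + X = -7 + (-5) = -12, not -14 — does not hold.
#3 W * V = 1 * (-7) = -7 — holds.
#4 max(-5, 1) = 1 — holds.
#5 V = -7, not > -5; antecedent false, conditional vacuously true — holds.
#6 5Y + 4X = 5(-5) + 4(-5) = -45, not -42 — does not hold.

The assignment fails constraints 2, 6.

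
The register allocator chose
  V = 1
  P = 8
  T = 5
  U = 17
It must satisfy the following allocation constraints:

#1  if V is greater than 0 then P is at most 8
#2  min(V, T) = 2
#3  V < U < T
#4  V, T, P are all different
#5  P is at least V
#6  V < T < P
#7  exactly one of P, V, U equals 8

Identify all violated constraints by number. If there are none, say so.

No — constraints 2, 3 are not satisfied.

#1 V = 1 > 0, so we need P ≤ 8; P = 8 ≤ 8  OK
#2 min(1, 5) = 1, not 2  FAIL
#3 values 1, 17, 5; U = 17 is not < T = 5  FAIL
#4 values 1, 5, 8 are pairwise distinct  OK
#5 P = 8, V = 1; 8 ≥ 1  OK
#6 values 1 < 5 < 8  OK
#7 P=8, V=1, U=17; 1 of them equals 8  OK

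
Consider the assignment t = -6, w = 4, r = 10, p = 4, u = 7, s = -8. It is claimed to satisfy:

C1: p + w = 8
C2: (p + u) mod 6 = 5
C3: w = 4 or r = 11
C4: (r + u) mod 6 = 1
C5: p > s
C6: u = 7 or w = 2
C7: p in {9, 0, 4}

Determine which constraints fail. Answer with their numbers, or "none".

C1: p + w = 4 + 4 = 8 — OK.
C2: p + u = 11; 11 mod 6 = 5 — OK.
C3: w = 4 = 4 (first disjunct) — OK.
C4: r + u = 17; 17 mod 6 = 5, not 1 — violated.
C5: p = 4, s = -8; 4 > -8 — OK.
C6: u = 7 = 7 (first disjunct) — OK.
C7: p = 4 is in {9, 0, 4} — OK.

Constraint 4 does not hold.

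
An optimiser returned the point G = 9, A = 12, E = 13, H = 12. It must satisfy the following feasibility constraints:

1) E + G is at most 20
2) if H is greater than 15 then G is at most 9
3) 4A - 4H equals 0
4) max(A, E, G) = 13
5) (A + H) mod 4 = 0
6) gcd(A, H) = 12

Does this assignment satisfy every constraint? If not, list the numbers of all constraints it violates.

1) E + G = 13 + 9 = 22; 22 > 20, bound 20 not met — fails.
2) H = 12, not > 15; antecedent false, conditional vacuously true — holds.
3) 4A - 4H = 4(12) - 4(12) = 0 — holds.
4) max(12, 13, 9) = 13 — holds.
5) A + H = 24; 24 mod 4 = 0 — holds.
6) gcd(12, 12) = 12 — holds.

Constraint 1 does not hold.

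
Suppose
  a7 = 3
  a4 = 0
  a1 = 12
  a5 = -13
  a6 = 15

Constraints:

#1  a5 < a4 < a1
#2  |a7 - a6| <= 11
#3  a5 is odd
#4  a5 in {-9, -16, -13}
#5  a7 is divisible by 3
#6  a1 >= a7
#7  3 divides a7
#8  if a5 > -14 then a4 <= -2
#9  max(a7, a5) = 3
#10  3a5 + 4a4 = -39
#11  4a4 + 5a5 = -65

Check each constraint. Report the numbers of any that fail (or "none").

The assignment fails constraints 2 and 8.

#1 values -13 < 0 < 12 — satisfied.
#2 |3 - 15| = 12; 12 > 11, exceeds bound 11 — violated.
#3 a5 = -13 is odd — satisfied.
#4 a5 = -13 is in {-9, -16, -13} — satisfied.
#5 3 / 3 = 1, so 3 divides 3 — satisfied.
#6 a1 = 12, a7 = 3; 12 ≥ 3 — satisfied.
#7 3 / 3 = 1, so 3 divides 3 — satisfied.
#8 a5 = -13 > -14, so we need a4 ≤ -2; but a4 = 0 > -2 — violated.
#9 max(3, -13) = 3 — satisfied.
#10 3a5 + 4a4 = 3(-13) + 4(0) = -39 — satisfied.
#11 4a4 + 5a5 = 4(0) + 5(-13) = -65 — satisfied.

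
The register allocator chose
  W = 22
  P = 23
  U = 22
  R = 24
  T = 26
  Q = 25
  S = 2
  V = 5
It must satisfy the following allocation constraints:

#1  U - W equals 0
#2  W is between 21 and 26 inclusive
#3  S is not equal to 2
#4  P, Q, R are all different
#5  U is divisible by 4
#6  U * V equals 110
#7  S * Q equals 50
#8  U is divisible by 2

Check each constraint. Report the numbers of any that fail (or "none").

The assignment fails constraints 3 and 5.

#1 U - W = 22 - 22 = 0 — OK.
#2 W = 22 lies in [21, 26] — OK.
#3 S = 2, but 2 is required to differ — violated.
#4 values 23, 25, 24 are pairwise distinct — OK.
#5 22 = 4*5 + 2, so 4 does not divide 22 — violated.
#6 U * V = 22 * 5 = 110 — OK.
#7 S * Q = 2 * 25 = 50 — OK.
#8 22 / 2 = 11, so 2 divides 22 — OK.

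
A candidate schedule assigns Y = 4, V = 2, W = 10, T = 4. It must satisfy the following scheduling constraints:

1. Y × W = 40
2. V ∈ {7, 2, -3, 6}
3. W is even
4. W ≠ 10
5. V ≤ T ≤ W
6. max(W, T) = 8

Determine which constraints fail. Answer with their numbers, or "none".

The assignment fails constraints 4 and 6.

1. Y × W = 4 × 10 = 40 — holds.
2. V = 2 is in {7, 2, -3, 6} — holds.
3. W = 10 is even — holds.
4. W = 10, but 10 is required to differ — does not hold.
5. values 2 ≤ 4 ≤ 10 — holds.
6. max(10, 4) = 10, not 8 — does not hold.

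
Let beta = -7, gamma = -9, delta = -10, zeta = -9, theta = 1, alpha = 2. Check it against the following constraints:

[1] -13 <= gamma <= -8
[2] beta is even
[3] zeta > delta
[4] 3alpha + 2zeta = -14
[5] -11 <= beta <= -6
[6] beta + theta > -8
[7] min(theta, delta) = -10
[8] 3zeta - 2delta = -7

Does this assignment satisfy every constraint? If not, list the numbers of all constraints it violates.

[1] gamma = -9 lies in [-13, -8] — holds.
[2] beta = -7 is odd — fails.
[3] zeta = -9, delta = -10; -9 > -10 — holds.
[4] 3alpha + 2zeta = 3(2) + 2(-9) = -12, not -14 — fails.
[5] beta = -7 lies in [-11, -6] — holds.
[6] beta + theta = -7 + 1 = -6; -6 > -8 — holds.
[7] min(1, -10) = -10 — holds.
[8] 3zeta - 2delta = 3(-9) - 2(-10) = -7 — holds.

Constraints 2 and 4 are violated.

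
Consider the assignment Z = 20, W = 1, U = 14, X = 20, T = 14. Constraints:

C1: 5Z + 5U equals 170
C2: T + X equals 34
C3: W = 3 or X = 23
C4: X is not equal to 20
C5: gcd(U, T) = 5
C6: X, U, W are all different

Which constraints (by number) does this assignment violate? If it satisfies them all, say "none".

C1: 5Z + 5U = 5(20) + 5(14) = 170  ✓
C2: T + X = 14 + 20 = 34  ✓
C3: W = 1 ≠ 3 and X = 20 ≠ 23; both disjuncts false  ✗
C4: X = 20, but 20 is required to differ  ✗
C5: gcd(14, 14) = 14, not 5  ✗
C6: values 20, 14, 1 are pairwise distinct  ✓

The assignment fails constraints 3, 4, 5.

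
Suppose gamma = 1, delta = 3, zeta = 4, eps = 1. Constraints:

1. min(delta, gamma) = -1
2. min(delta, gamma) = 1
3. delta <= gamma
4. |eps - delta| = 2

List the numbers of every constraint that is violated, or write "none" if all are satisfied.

No — constraints 1 and 3 are not satisfied.

1. min(3, 1) = 1, not -1 — violated.
2. min(3, 1) = 1 — satisfied.
3. delta = 3, gamma = 1; 3 > 1 (want ≤) — violated.
4. |1 - 3| = 2 — satisfied.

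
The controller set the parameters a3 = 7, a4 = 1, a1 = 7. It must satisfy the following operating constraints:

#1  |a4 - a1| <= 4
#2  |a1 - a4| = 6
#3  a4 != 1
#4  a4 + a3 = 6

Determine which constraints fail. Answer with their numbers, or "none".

#1 |1 - 7| = 6; 6 > 4, exceeds bound 4 — does not hold.
#2 |7 - 1| = 6 — holds.
#3 a4 = 1, but 1 is required to differ — does not hold.
#4 a4 + a3 = 1 + 7 = 8, not 6 — does not hold.

No — constraints 1, 3, 4 are not satisfied.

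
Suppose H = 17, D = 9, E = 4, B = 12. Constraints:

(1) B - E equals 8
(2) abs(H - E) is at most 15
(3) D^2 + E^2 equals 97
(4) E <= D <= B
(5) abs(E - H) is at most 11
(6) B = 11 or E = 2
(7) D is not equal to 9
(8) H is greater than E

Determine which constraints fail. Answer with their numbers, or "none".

(1) B - E = 12 - 4 = 8  OK
(2) abs(17 - 4) = 13; 13 ≤ 15  OK
(3) D^2 + E^2 = 9^2 + 4^2 = 81 + 16 = 97  OK
(4) values 4 <= 9 <= 12  OK
(5) abs(4 - 17) = 13; 13 > 11, exceeds bound 11  FAIL
(6) B = 12 ≠ 11 and E = 4 ≠ 2; both disjuncts false  FAIL
(7) D = 9, but 9 is required to differ  FAIL
(8) H = 17, E = 4; 17 > 4  OK

No — constraints 5, 6, and 7 are not satisfied.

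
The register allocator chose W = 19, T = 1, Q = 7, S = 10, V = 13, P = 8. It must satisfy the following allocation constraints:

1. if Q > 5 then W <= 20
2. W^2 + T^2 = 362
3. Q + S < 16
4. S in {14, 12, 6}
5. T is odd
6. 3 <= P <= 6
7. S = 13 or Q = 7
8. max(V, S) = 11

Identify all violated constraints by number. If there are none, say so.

1. Q = 7 > 5, so we need W ≤ 20; W = 19 ≤ 20 — holds.
2. W^2 + T^2 = 19^2 + 1^2 = 361 + 1 = 362 — holds.
3. Q + S = 7 + 10 = 17; 17 ≥ 16, bound 16 not met — does not hold.
4. S = 10 is not in {14, 12, 6} — does not hold.
5. T = 1 is odd — holds.
6. P = 8 is outside [3, 6] — does not hold.
7. S = 10 ≠ 13, but Q = 7 = 7 (second disjunct) — holds.
8. max(13, 10) = 13, not 11 — does not hold.

The assignment fails constraints 3, 4, 6, and 8.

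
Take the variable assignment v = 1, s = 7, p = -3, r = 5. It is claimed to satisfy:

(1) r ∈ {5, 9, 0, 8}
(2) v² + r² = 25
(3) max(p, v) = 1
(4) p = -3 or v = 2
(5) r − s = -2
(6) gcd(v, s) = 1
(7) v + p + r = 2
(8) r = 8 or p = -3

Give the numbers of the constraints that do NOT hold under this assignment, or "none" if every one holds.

(1) r = 5 is in {5, 9, 0, 8}  yes
(2) v² + r² = 1² + 5² = 1 + 25 = 26, not 25  no
(3) max(-3, 1) = 1  yes
(4) p = -3 = -3 (first disjunct)  yes
(5) r − s = 5 − 7 = -2  yes
(6) gcd(1, 7) = 1  yes
(7) v + p + r = 1 + (-3) + 5 = 3, not 2  no
(8) r = 5 ≠ 8, but p = -3 = -3 (second disjunct)  yes

Violated: 2, 7.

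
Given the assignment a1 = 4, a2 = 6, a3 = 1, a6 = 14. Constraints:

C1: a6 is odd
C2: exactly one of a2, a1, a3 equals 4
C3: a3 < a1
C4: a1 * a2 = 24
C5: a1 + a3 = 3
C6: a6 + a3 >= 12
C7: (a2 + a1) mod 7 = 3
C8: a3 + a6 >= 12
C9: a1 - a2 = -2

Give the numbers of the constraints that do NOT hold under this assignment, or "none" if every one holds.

C1: a6 = 14 is even  FAIL
C2: a2=6, a1=4, a3=1; 1 of them equals 4  OK
C3: a3 = 1, a1 = 4; 1 < 4  OK
C4: a1 * a2 = 4 * 6 = 24  OK
C5: a1 + a3 = 4 + 1 = 5, not 3  FAIL
C6: a6 + a3 = 14 + 1 = 15; 15 ≥ 12  OK
C7: a2 + a1 = 10; 10 mod 7 = 3  OK
C8: a3 + a6 = 1 + 14 = 15; 15 ≥ 12  OK
C9: a1 - a2 = 4 - 6 = -2  OK

Constraints 1, 5 are violated.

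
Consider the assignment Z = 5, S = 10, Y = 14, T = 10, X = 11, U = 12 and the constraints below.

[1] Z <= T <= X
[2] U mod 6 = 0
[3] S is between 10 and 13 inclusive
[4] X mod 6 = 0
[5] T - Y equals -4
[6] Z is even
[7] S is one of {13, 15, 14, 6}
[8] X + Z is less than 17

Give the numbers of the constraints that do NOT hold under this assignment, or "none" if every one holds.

Constraints 4, 6, 7 are violated.

[1] values 5 <= 10 <= 11 — holds.
[2] 12 mod 6 = 0 — holds.
[3] S = 10 lies in [10, 13] — holds.
[4] 11 mod 6 = 5, not 0 — does not hold.
[5] T - Y = 10 - 14 = -4 — holds.
[6] Z = 5 is odd — does not hold.
[7] S = 10 is not in {13, 15, 14, 6} — does not hold.
[8] X + Z = 11 + 5 = 16; 16 < 17 — holds.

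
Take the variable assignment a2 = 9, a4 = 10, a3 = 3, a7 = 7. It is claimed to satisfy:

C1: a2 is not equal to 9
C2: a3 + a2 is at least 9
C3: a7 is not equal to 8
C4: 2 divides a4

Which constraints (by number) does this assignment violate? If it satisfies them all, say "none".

Constraint 1 does not hold.

C1: a2 = 9, but 9 is required to differ  ✘
C2: a3 + a2 = 3 + 9 = 12; 12 ≥ 9  ✔
C3: a7 = 7, and 7 ≠ 8  ✔
C4: 10 / 2 = 5, so 2 divides 10  ✔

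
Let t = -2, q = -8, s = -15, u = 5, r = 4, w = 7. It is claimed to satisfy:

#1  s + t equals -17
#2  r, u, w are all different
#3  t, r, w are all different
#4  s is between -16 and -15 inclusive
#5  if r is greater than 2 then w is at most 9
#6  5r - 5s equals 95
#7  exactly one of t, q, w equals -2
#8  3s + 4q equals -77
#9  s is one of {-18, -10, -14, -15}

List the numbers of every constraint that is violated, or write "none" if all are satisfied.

#1 s + t = -15 + (-2) = -17  ✔
#2 values 4, 5, 7 are pairwise distinct  ✔
#3 values -2, 4, 7 are pairwise distinct  ✔
#4 s = -15 lies in [-16, -15]  ✔
#5 r = 4 > 2, so we need w ≤ 9; w = 7 ≤ 9  ✔
#6 5r - 5s = 5(4) - 5(-15) = 95  ✔
#7 t=-2, q=-8, w=7; 1 of them equals -2  ✔
#8 3s + 4q = 3(-15) + 4(-8) = -77  ✔
#9 s = -15 is in {-18, -10, -14, -15}  ✔

None — every constraint holds.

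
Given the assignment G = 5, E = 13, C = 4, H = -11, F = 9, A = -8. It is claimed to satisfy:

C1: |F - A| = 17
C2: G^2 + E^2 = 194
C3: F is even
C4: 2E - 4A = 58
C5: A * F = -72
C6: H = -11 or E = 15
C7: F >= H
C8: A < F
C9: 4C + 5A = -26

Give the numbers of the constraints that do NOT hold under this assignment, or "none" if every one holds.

C1: |9 - (-8)| = 17  yes
C2: G^2 + E^2 = 5^2 + 13^2 = 25 + 169 = 194  yes
C3: F = 9 is odd  no
C4: 2E - 4A = 2(13) - 4(-8) = 58  yes
C5: A * F = -8 * 9 = -72  yes
C6: H = -11 = -11 (first disjunct)  yes
C7: F = 9, H = -11; 9 ≥ -11  yes
C8: A = -8, F = 9; -8 < 9  yes
C9: 4C + 5A = 4(4) + 5(-8) = -24, not -26  no

No — constraints 3, 9 are not satisfied.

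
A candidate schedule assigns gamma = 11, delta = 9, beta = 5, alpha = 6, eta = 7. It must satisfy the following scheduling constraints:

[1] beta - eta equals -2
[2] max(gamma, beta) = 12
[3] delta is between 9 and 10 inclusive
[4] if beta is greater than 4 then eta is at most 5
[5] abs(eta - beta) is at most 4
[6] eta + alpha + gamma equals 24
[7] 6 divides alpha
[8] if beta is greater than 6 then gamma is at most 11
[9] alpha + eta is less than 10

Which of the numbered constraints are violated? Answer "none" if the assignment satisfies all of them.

The assignment fails constraints 2, 4, 9.

[1] beta - eta = 5 - 7 = -2  holds
[2] max(11, 5) = 11, not 12  fails
[3] delta = 9 lies in [9, 10]  holds
[4] beta = 5 > 4, so we need eta ≤ 5; but eta = 7 > 5  fails
[5] abs(7 - 5) = 2; 2 ≤ 4  holds
[6] eta + alpha + gamma = 7 + 6 + 11 = 24  holds
[7] 6 / 6 = 1, so 6 divides 6  holds
[8] beta = 5, not > 6; antecedent false, conditional vacuously true  holds
[9] alpha + eta = 6 + 7 = 13; 13 ≥ 10, bound 10 not met  fails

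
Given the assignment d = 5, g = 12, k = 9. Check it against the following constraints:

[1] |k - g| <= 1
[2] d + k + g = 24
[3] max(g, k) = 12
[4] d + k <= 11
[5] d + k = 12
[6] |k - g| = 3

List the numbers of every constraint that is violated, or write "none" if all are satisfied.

Violated: 1, 2, 4, and 5.

[1] |9 - 12| = 3; 3 > 1, exceeds bound 1 — violated.
[2] d + k + g = 5 + 9 + 12 = 26, not 24 — violated.
[3] max(12, 9) = 12 — satisfied.
[4] d + k = 5 + 9 = 14; 14 > 11, bound 11 not met — violated.
[5] d + k = 5 + 9 = 14, not 12 — violated.
[6] |9 - 12| = 3 — satisfied.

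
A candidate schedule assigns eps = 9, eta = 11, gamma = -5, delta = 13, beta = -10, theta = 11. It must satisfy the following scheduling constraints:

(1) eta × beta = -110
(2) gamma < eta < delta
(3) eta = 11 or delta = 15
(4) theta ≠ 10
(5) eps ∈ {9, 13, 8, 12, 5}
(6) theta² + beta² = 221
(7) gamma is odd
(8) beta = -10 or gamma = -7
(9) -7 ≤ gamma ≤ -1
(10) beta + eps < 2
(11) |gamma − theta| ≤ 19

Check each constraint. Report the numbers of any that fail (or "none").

No violations.

(1) eta × beta = 11 × (-10) = -110 — satisfied.
(2) values -5 < 11 < 13 — satisfied.
(3) eta = 11 = 11 (first disjunct) — satisfied.
(4) theta = 11, and 11 ≠ 10 — satisfied.
(5) eps = 9 is in {9, 13, 8, 12, 5} — satisfied.
(6) theta² + beta² = 11² + (-10)² = 121 + 100 = 221 — satisfied.
(7) gamma = -5 is odd — satisfied.
(8) beta = -10 = -10 (first disjunct) — satisfied.
(9) gamma = -5 lies in [-7, -1] — satisfied.
(10) beta + eps = -10 + 9 = -1; -1 < 2 — satisfied.
(11) |-5 − 11| = 16; 16 ≤ 19 — satisfied.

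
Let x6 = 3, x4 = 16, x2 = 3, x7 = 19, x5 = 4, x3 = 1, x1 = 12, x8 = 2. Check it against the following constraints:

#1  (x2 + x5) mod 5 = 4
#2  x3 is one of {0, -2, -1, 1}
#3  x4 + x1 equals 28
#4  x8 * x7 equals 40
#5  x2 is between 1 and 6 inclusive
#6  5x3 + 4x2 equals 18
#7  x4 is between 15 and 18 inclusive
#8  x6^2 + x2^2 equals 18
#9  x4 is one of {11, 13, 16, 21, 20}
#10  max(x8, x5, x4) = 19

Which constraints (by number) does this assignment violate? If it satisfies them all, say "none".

#1 x2 + x5 = 7; 7 mod 5 = 2, not 4  no
#2 x3 = 1 is in {0, -2, -1, 1}  yes
#3 x4 + x1 = 16 + 12 = 28  yes
#4 x8 * x7 = 2 * 19 = 38, not 40  no
#5 x2 = 3 lies in [1, 6]  yes
#6 5x3 + 4x2 = 5(1) + 4(3) = 17, not 18  no
#7 x4 = 16 lies in [15, 18]  yes
#8 x6^2 + x2^2 = 3^2 + 3^2 = 9 + 9 = 18  yes
#9 x4 = 16 is in {11, 13, 16, 21, 20}  yes
#10 max(2, 4, 16) = 16, not 19  no

Constraints 1, 4, 6, and 10 are violated.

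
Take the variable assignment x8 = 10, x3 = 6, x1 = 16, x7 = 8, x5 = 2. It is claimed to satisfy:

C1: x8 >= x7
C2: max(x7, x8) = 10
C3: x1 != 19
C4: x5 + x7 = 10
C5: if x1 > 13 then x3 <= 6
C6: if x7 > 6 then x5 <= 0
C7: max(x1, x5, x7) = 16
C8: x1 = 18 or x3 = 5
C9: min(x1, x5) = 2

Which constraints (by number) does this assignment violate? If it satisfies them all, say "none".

Constraints 6 and 8 do not hold.

C1: x8 = 10, x7 = 8; 10 ≥ 8 — holds.
C2: max(8, 10) = 10 — holds.
C3: x1 = 16, and 16 ≠ 19 — holds.
C4: x5 + x7 = 2 + 8 = 10 — holds.
C5: x1 = 16 > 13, so we need x3 ≤ 6; x3 = 6 ≤ 6 — holds.
C6: x7 = 8 > 6, so we need x5 ≤ 0; but x5 = 2 > 0 — does not hold.
C7: max(16, 2, 8) = 16 — holds.
C8: x1 = 16 ≠ 18 and x3 = 6 ≠ 5; both disjuncts false — does not hold.
C9: min(16, 2) = 2 — holds.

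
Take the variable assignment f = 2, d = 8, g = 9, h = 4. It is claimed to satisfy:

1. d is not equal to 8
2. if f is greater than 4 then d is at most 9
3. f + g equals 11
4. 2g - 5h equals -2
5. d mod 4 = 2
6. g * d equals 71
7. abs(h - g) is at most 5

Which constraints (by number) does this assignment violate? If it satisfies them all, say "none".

The assignment fails constraints 1, 5, and 6.

1. d = 8, but 8 is required to differ  ✗
2. f = 2, not > 4; antecedent false, conditional vacuously true  ✓
3. f + g = 2 + 9 = 11  ✓
4. 2g - 5h = 2(9) - 5(4) = -2  ✓
5. 8 mod 4 = 0, not 2  ✗
6. g * d = 9 * 8 = 72, not 71  ✗
7. abs(4 - 9) = 5; 5 ≤ 5  ✓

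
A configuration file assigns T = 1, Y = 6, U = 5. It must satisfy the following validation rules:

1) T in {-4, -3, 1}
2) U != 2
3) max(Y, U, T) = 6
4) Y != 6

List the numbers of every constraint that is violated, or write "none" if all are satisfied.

The assignment fails constraint 4.

1) T = 1 is in {-4, -3, 1} — OK.
2) U = 5, and 5 ≠ 2 — OK.
3) max(6, 5, 1) = 6 — OK.
4) Y = 6, but 6 is required to differ — violated.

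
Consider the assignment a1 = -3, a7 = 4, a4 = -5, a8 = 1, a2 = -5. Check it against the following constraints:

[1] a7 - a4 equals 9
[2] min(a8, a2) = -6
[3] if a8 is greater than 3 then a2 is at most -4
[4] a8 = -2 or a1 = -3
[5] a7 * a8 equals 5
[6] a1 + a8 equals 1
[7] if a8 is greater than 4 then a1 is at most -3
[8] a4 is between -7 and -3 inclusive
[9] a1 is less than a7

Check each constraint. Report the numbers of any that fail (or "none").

[1] a7 - a4 = 4 - (-5) = 9 — satisfied.
[2] min(1, -5) = -5, not -6 — violated.
[3] a8 = 1, not > 3; antecedent false, conditional vacuously true — satisfied.
[4] a8 = 1 ≠ -2, but a1 = -3 = -3 (second disjunct) — satisfied.
[5] a7 * a8 = 4 * 1 = 4, not 5 — violated.
[6] a1 + a8 = -3 + 1 = -2, not 1 — violated.
[7] a8 = 1, not > 4; antecedent false, conditional vacuously true — satisfied.
[8] a4 = -5 lies in [-7, -3] — satisfied.
[9] a1 = -3, a7 = 4; -3 < 4 — satisfied.

No — constraints 2, 5, and 6 are not satisfied.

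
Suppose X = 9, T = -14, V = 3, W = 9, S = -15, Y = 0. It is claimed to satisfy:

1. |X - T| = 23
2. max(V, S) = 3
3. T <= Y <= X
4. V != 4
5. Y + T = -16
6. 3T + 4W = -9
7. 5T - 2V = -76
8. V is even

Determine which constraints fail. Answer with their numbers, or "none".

Constraints 5, 6, and 8 do not hold.

1. |9 - (-14)| = 23 — holds.
2. max(3, -15) = 3 — holds.
3. values -14 <= 0 <= 9 — holds.
4. V = 3, and 3 ≠ 4 — holds.
5. Y + T = 0 + (-14) = -14, not -16 — fails.
6. 3T + 4W = 3(-14) + 4(9) = -6, not -9 — fails.
7. 5T - 2V = 5(-14) - 2(3) = -76 — holds.
8. V = 3 is odd — fails.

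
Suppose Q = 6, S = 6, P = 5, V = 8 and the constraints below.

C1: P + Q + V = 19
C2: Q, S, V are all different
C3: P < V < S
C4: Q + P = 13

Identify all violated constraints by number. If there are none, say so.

C1: P + Q + V = 5 + 6 + 8 = 19 — holds.
C2: Q = S = 6, not all different — fails.
C3: values 5, 8, 6; V = 8 is not < S = 6 — fails.
C4: Q + P = 6 + 5 = 11, not 13 — fails.

No — constraints 2, 3, and 4 are not satisfied.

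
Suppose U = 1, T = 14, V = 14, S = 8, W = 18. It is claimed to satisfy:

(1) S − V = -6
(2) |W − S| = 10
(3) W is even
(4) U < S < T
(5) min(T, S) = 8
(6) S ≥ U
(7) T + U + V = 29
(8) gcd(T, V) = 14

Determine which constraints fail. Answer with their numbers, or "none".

None — every constraint holds.

(1) S − V = 8 − 14 = -6 — holds.
(2) |18 − 8| = 10 — holds.
(3) W = 18 is even — holds.
(4) values 1 < 8 < 14 — holds.
(5) min(14, 8) = 8 — holds.
(6) S = 8, U = 1; 8 ≥ 1 — holds.
(7) T + U + V = 14 + 1 + 14 = 29 — holds.
(8) gcd(14, 14) = 14 — holds.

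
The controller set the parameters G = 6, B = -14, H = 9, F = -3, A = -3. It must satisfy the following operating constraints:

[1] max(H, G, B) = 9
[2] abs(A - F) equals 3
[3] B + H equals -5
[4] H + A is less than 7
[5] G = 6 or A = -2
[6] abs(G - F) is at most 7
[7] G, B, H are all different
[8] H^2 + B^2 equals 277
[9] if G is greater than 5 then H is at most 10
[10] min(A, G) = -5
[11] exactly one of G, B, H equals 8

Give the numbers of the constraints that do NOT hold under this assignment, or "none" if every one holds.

Violated: 2, 6, 10, and 11.

[1] max(9, 6, -14) = 9 — satisfied.
[2] abs(-3 - (-3)) = 0, not 3 — violated.
[3] B + H = -14 + 9 = -5 — satisfied.
[4] H + A = 9 + (-3) = 6; 6 < 7 — satisfied.
[5] G = 6 = 6 (first disjunct) — satisfied.
[6] abs(6 - (-3)) = 9; 9 > 7, exceeds bound 7 — violated.
[7] values 6, -14, 9 are pairwise distinct — satisfied.
[8] H^2 + B^2 = 9^2 + (-14)^2 = 81 + 196 = 277 — satisfied.
[9] G = 6 > 5, so we need H ≤ 10; H = 9 ≤ 10 — satisfied.
[10] min(-3, 6) = -3, not -5 — violated.
[11] G=6, B=-14, H=9; 0 of them equal 8, not exactly one — violated.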